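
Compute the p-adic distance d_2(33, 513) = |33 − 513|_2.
d_2(33, 513) = 1/32

Step 1 — x − y = 33 − 513 = -480. Step 2 — v_2(-480) = 5 (factor: -480 = −(2^5 · 15); the sign does not affect v_p). Step 3 — |x − y|_2 = 2^{-5} = 1/32.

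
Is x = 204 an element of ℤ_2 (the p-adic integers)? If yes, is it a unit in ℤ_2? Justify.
x ∈ ℤ_2 but not a unit; v_2(x) = 2 > 0

ℤ_2 = {x ∈ ℚ_2 : v_2(x) ≥ 0} and ℤ_2^× = {x ∈ ℤ_2 : v_2(x) = 0}. Here v_2(204) = v_2(num) − v_2(den) = 2; compare against these criteria.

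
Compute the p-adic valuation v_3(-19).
v_3(-19) = 0

v_3(n) is the largest exponent k such that 3^k divides n. Factor out: -19 = -3^0 · 19. (Sign doesn't affect v_p.) So v_3(-19) = 0.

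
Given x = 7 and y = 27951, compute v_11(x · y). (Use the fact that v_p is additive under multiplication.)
v_11(195657) = 3

v_p(x) = 0 (factor: 7 = 11^0 · 7); v_p(y) = 3 (factor: 27951 = 11^3 · 21). Additivity: v_p(xy) = v_p(x) + v_p(y) = 0 + 3 = 3. (Direct check: xy = 195657 = 11^3 · (147).)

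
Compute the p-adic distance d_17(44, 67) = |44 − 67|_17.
d_17(44, 67) = 1

Step 1 — x − y = 44 − 67 = -23. Step 2 — v_17(-23) = 0 (factor: -23 = −(17^0 · 23); the sign does not affect v_p). Step 3 — |x − y|_17 = 17^{0} = 1.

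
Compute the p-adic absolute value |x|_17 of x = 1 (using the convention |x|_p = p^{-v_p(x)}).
|1|_17 = 1

Step 1 — compute v_17(x) by factoring powers of 17 out of the numerator and denominator: v_17(1) = 0. Step 2 — apply |x|_p = p^{-v_p(x)} = 17^{0} = 1.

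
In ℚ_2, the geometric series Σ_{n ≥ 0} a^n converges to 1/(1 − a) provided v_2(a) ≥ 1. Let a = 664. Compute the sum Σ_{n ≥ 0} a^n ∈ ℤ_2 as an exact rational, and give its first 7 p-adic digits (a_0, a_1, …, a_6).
Σ a^n = 1/(1 − a) = -1/663;  first 7 digits = (1, 0, 0, 1, 1, 0, 1)

v_2(a) = 3 ≥ 1, so the series converges in ℤ_2 to 1/(1 − a) = 1/(1 − 664) = -1/663. Expand this rational in ℤ_2: compute digits iteratively via d_i = x_i mod 2, x_{i+1} = (x_i − d_i)/2. The first 7 digits are (1, 0, 0, 1, 1, 0, 1).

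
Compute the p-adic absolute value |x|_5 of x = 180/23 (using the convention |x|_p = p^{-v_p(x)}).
|180/23|_5 = 1/5

Step 1 — compute v_5(x) by factoring powers of 5 out of the numerator and denominator: v_5(180/23) = 1. Step 2 — apply |x|_p = p^{-v_p(x)} = 5^{-1} = 1/5.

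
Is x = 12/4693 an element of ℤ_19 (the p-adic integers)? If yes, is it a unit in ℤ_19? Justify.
x ∉ ℤ_19 (v_19(x) = -2 < 0)

ℤ_19 = {x ∈ ℚ_19 : v_19(x) ≥ 0} and ℤ_19^× = {x ∈ ℤ_19 : v_19(x) = 0}. Here v_19(12/4693) = v_19(num) − v_19(den) = -2; compare against these criteria.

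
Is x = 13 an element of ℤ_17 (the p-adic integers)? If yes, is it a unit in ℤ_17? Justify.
x ∈ ℤ_17^× (unit); v_17(x) = 0

ℤ_17 = {x ∈ ℚ_17 : v_17(x) ≥ 0} and ℤ_17^× = {x ∈ ℤ_17 : v_17(x) = 0}. Here v_17(13) = v_17(num) − v_17(den) = 0; compare against these criteria.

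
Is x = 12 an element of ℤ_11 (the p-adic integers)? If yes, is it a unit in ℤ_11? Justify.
x ∈ ℤ_11^× (unit); v_11(x) = 0

ℤ_11 = {x ∈ ℚ_11 : v_11(x) ≥ 0} and ℤ_11^× = {x ∈ ℤ_11 : v_11(x) = 0}. Here v_11(12) = v_11(num) − v_11(den) = 0; compare against these criteria.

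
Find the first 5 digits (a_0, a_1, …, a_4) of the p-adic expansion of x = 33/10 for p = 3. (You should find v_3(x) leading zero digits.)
(a_0, …, a_4) = (0, 2, 0, 2, 2)

v_3(33/10) = 1, so a_0 = ... = a_0 = 0. Factor out: x = 3^1 · u with u = 11/10 a unit in ℤ_3. Expand u iteratively via a_{v+i} = u_i mod 3, u_{i+1} = (u_i − a_{v+i})/3:
  u_0 = 11/10;  a_1 = 2;  u_1 = (u_0 − 2)/3 = -3/10
  u_1 = -3/10;  a_2 = 0;  u_2 = (u_1 − 0)/3 = -1/10
  u_2 = -1/10;  a_3 = 2;  u_3 = (u_2 − 2)/3 = -7/10
  u_3 = -7/10;  a_4 = 2;  u_4 = (u_3 − 2)/3 = -9/10
Digits: (0, 2, 0, 2, 2).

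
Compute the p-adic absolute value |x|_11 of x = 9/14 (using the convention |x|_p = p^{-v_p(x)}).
|9/14|_11 = 1

Step 1 — compute v_11(x) by factoring powers of 11 out of the numerator and denominator: v_11(9/14) = 0. Step 2 — apply |x|_p = p^{-v_p(x)} = 11^{0} = 1.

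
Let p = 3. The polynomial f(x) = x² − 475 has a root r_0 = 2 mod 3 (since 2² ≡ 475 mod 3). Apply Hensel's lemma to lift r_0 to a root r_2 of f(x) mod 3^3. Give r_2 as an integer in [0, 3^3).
r_2 = 23 (mod 27)

Hensel's recurrence: r_{i+1} = r_i − f(r_i)·(f′(r_i))^{-1} mod 3^{i+2}, with f′(x) = 2x. Iterate:
  r_0 = 2 (mod 3)
  r_1 = 5 (mod 9)
  r_2 = 23 (mod 27)
Final: r_2 = 23, and one checks f(r_2) ≡ 0 mod 3^3.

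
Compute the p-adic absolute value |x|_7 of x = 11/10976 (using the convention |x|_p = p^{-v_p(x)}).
|11/10976|_7 = 343

Step 1 — compute v_7(x) by factoring powers of 7 out of the numerator and denominator: v_7(11/10976) = -3. Step 2 — apply |x|_p = p^{-v_p(x)} = 7^{3} = 343.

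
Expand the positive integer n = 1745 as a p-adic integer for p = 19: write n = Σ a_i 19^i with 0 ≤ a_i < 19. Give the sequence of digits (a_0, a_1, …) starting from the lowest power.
(a_0, a_1, …) = (16, 15, 4)

Repeated division by 19 gives the digits low-to-high: 1745 = 16 + 15·19^1 + 4·19^2. Digit sequence: (16, 15, 4).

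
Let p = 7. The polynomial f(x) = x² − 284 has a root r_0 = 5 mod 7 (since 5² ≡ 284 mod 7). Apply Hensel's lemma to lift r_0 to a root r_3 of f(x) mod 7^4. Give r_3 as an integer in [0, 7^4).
r_3 = 1496 (mod 2401)

Hensel's recurrence: r_{i+1} = r_i − f(r_i)·(f′(r_i))^{-1} mod 7^{i+2}, with f′(x) = 2x. Iterate:
  r_0 = 5 (mod 7)
  r_1 = 26 (mod 49)
  r_2 = 124 (mod 343)
  r_3 = 1496 (mod 2401)
Final: r_3 = 1496, and one checks f(r_3) ≡ 0 mod 7^4.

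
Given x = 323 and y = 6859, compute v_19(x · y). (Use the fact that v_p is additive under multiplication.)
v_19(2215457) = 4

v_p(x) = 1 (factor: 323 = 19^1 · 17); v_p(y) = 3 (factor: 6859 = 19^3 · 1). Additivity: v_p(xy) = v_p(x) + v_p(y) = 1 + 3 = 4. (Direct check: xy = 2215457 = 19^4 · (17).)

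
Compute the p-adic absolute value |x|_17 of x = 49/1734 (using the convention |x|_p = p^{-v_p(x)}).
|49/1734|_17 = 289

Step 1 — compute v_17(x) by factoring powers of 17 out of the numerator and denominator: v_17(49/1734) = -2. Step 2 — apply |x|_p = p^{-v_p(x)} = 17^{2} = 289.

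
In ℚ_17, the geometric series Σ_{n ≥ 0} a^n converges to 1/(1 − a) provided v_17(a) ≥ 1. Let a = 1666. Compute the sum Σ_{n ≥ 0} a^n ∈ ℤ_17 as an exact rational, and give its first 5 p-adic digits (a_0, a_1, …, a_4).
Σ a^n = 1/(1 − a) = -1/1665;  first 5 digits = (1, 13, 4, 8, 12)

v_17(a) = 1 ≥ 1, so the series converges in ℤ_17 to 1/(1 − a) = 1/(1 − 1666) = -1/1665. Expand this rational in ℤ_17: compute digits iteratively via d_i = x_i mod 17, x_{i+1} = (x_i − d_i)/17. The first 5 digits are (1, 13, 4, 8, 12).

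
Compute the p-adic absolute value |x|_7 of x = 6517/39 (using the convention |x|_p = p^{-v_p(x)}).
|6517/39|_7 = 1/343

Step 1 — compute v_7(x) by factoring powers of 7 out of the numerator and denominator: v_7(6517/39) = 3. Step 2 — apply |x|_p = p^{-v_p(x)} = 7^{-3} = 1/343.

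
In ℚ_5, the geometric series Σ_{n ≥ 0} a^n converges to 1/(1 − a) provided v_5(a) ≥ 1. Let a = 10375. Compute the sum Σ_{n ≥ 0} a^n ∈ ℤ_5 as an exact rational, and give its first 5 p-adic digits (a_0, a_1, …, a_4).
Σ a^n = 1/(1 − a) = -1/10374;  first 5 digits = (1, 0, 0, 3, 1)

v_5(a) = 3 ≥ 1, so the series converges in ℤ_5 to 1/(1 − a) = 1/(1 − 10375) = -1/10374. Expand this rational in ℤ_5: compute digits iteratively via d_i = x_i mod 5, x_{i+1} = (x_i − d_i)/5. The first 5 digits are (1, 0, 0, 3, 1).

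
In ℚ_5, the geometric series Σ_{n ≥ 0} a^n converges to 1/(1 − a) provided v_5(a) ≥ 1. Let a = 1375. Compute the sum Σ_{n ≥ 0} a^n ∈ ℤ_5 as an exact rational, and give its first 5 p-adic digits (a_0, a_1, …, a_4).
Σ a^n = 1/(1 − a) = -1/1374;  first 5 digits = (1, 0, 0, 1, 2)

v_5(a) = 3 ≥ 1, so the series converges in ℤ_5 to 1/(1 − a) = 1/(1 − 1375) = -1/1374. Expand this rational in ℤ_5: compute digits iteratively via d_i = x_i mod 5, x_{i+1} = (x_i − d_i)/5. The first 5 digits are (1, 0, 0, 1, 2).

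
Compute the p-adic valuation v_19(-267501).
v_19(-267501) = 3

v_19(n) is the largest exponent k such that 19^k divides n. Factor out: -267501 = -19^3 · 39. (Sign doesn't affect v_p.) So v_19(-267501) = 3.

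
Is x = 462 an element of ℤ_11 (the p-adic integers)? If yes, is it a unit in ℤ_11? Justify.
x ∈ ℤ_11 but not a unit; v_11(x) = 1 > 0

ℤ_11 = {x ∈ ℚ_11 : v_11(x) ≥ 0} and ℤ_11^× = {x ∈ ℤ_11 : v_11(x) = 0}. Here v_11(462) = v_11(num) − v_11(den) = 1; compare against these criteria.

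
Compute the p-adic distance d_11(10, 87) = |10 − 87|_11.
d_11(10, 87) = 1/11

Step 1 — x − y = 10 − 87 = -77. Step 2 — v_11(-77) = 1 (factor: -77 = −(11^1 · 7); the sign does not affect v_p). Step 3 — |x − y|_11 = 11^{-1} = 1/11.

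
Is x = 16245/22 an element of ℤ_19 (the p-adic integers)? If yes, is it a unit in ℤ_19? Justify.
x ∈ ℤ_19 but not a unit; v_19(x) = 2 > 0

ℤ_19 = {x ∈ ℚ_19 : v_19(x) ≥ 0} and ℤ_19^× = {x ∈ ℤ_19 : v_19(x) = 0}. Here v_19(16245/22) = v_19(num) − v_19(den) = 2; compare against these criteria.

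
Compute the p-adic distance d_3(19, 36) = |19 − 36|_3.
d_3(19, 36) = 1

Step 1 — x − y = 19 − 36 = -17. Step 2 — v_3(-17) = 0 (factor: -17 = −(3^0 · 17); the sign does not affect v_p). Step 3 — |x − y|_3 = 3^{0} = 1.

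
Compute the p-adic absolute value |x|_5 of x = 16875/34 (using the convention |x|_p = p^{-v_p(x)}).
|16875/34|_5 = 1/625

Step 1 — compute v_5(x) by factoring powers of 5 out of the numerator and denominator: v_5(16875/34) = 4. Step 2 — apply |x|_p = p^{-v_p(x)} = 5^{-4} = 1/625.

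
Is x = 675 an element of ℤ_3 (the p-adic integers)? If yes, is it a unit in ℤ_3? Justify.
x ∈ ℤ_3 but not a unit; v_3(x) = 3 > 0

ℤ_3 = {x ∈ ℚ_3 : v_3(x) ≥ 0} and ℤ_3^× = {x ∈ ℤ_3 : v_3(x) = 0}. Here v_3(675) = v_3(num) − v_3(den) = 3; compare against these criteria.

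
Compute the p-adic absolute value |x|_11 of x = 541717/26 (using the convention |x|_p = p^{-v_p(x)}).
|541717/26|_11 = 1/14641

Step 1 — compute v_11(x) by factoring powers of 11 out of the numerator and denominator: v_11(541717/26) = 4. Step 2 — apply |x|_p = p^{-v_p(x)} = 11^{-4} = 1/14641.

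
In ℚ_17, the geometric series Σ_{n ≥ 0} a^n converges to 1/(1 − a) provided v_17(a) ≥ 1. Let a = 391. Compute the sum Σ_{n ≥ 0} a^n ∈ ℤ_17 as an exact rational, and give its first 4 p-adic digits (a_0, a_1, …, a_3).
Σ a^n = 1/(1 − a) = -1/390;  first 4 digits = (1, 6, 3, 9)

v_17(a) = 1 ≥ 1, so the series converges in ℤ_17 to 1/(1 − a) = 1/(1 − 391) = -1/390. Expand this rational in ℤ_17: compute digits iteratively via d_i = x_i mod 17, x_{i+1} = (x_i − d_i)/17. The first 4 digits are (1, 6, 3, 9).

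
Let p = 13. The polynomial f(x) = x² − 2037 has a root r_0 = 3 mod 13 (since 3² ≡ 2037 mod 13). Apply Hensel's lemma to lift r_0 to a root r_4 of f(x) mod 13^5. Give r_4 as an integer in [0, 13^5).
r_4 = 228829 (mod 371293)

Hensel's recurrence: r_{i+1} = r_i − f(r_i)·(f′(r_i))^{-1} mod 13^{i+2}, with f′(x) = 2x. Iterate:
  r_0 = 3 (mod 13)
  r_1 = 3 (mod 169)
  r_2 = 341 (mod 2197)
  r_3 = 341 (mod 28561)
  r_4 = 228829 (mod 371293)
Final: r_4 = 228829, and one checks f(r_4) ≡ 0 mod 13^5.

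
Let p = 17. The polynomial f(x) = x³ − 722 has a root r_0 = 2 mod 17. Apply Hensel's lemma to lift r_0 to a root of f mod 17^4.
r_3 = 79970 (mod 83521)

Hensel: r_{i+1} = r_i − f(r_i)/f′(r_i) mod 17^{i+2}, where f′(x) = 3x². Iterate:
  r_0 = 2 (mod 17)
  r_1 = 206 (mod 289)
  r_2 = 1362 (mod 4913)
  r_3 = 79970 (mod 83521)
Final: r = 79970 with f(r) ≡ 0 mod 17^4.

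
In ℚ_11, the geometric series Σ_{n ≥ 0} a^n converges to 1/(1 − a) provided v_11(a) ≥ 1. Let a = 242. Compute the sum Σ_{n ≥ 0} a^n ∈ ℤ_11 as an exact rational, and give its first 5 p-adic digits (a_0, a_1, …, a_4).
Σ a^n = 1/(1 − a) = -1/241;  first 5 digits = (1, 0, 2, 0, 4)

v_11(a) = 2 ≥ 1, so the series converges in ℤ_11 to 1/(1 − a) = 1/(1 − 242) = -1/241. Expand this rational in ℤ_11: compute digits iteratively via d_i = x_i mod 11, x_{i+1} = (x_i − d_i)/11. The first 5 digits are (1, 0, 2, 0, 4).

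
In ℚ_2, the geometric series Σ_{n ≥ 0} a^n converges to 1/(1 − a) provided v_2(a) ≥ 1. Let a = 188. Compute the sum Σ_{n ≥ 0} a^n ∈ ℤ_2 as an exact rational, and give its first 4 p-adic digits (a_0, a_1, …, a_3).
Σ a^n = 1/(1 − a) = -1/187;  first 4 digits = (1, 0, 1, 1)

v_2(a) = 2 ≥ 1, so the series converges in ℤ_2 to 1/(1 − a) = 1/(1 − 188) = -1/187. Expand this rational in ℤ_2: compute digits iteratively via d_i = x_i mod 2, x_{i+1} = (x_i − d_i)/2. The first 4 digits are (1, 0, 1, 1).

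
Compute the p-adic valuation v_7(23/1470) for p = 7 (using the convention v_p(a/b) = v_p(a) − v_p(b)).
v_7(23/1470) = -2

Factor powers of 7 from the numerator and denominator of the reduced fraction: 23 = 7^0 · 23 and 1470 = 7^2 · 30. Apply v_p(a/b) = v_p(a) − v_p(b): v_7(23/1470) = 0 − 2 = -2.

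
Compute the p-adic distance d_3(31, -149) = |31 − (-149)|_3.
d_3(31, -149) = 1/9

Step 1 — x − y = 31 − (-149) = 180. Step 2 — v_3(180) = 2 (factor: 180 = (3^2 · 20); the sign does not affect v_p). Step 3 — |x − y|_3 = 3^{-2} = 1/9.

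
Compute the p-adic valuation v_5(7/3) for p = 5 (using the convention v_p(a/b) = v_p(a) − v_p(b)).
v_5(7/3) = 0

Factor powers of 5 from the numerator and denominator of the reduced fraction: 7 = 5^0 · 7 and 3 = 5^0 · 3. Apply v_p(a/b) = v_p(a) − v_p(b): v_5(7/3) = 0 − 0 = 0.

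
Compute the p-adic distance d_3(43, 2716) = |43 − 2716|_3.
d_3(43, 2716) = 1/243

Step 1 — x − y = 43 − 2716 = -2673. Step 2 — v_3(-2673) = 5 (factor: -2673 = −(3^5 · 11); the sign does not affect v_p). Step 3 — |x − y|_3 = 3^{-5} = 1/243.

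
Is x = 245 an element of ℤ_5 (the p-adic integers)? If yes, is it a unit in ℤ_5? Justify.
x ∈ ℤ_5 but not a unit; v_5(x) = 1 > 0

ℤ_5 = {x ∈ ℚ_5 : v_5(x) ≥ 0} and ℤ_5^× = {x ∈ ℤ_5 : v_5(x) = 0}. Here v_5(245) = v_5(num) − v_5(den) = 1; compare against these criteria.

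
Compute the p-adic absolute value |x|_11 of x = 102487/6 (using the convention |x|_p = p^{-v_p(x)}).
|102487/6|_11 = 1/14641

Step 1 — compute v_11(x) by factoring powers of 11 out of the numerator and denominator: v_11(102487/6) = 4. Step 2 — apply |x|_p = p^{-v_p(x)} = 11^{-4} = 1/14641.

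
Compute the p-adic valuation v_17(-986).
v_17(-986) = 1

v_17(n) is the largest exponent k such that 17^k divides n. Factor out: -986 = -17^1 · 58. (Sign doesn't affect v_p.) So v_17(-986) = 1.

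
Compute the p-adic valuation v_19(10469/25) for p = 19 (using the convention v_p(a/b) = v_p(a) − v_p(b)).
v_19(10469/25) = 2

Factor powers of 19 from the numerator and denominator of the reduced fraction: 10469 = 19^2 · 29 and 25 = 19^0 · 25. Apply v_p(a/b) = v_p(a) − v_p(b): v_19(10469/25) = 2 − 0 = 2.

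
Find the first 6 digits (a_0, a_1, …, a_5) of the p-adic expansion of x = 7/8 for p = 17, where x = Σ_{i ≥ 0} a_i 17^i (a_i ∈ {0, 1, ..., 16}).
(a_0, …, a_5) = (3, 2, 2, 2, 2, 2)

v_17(7/8) = 0 (numerator and denominator both coprime to 17), so x ∈ ℤ_17^×. Compute digits iteratively via a_i = x_i mod 17, x_{i+1} = (x_i − a_i)/17, with x_0 = x:
  x_0 = 7/8;  a_0 = 3;  x_1 = (x_0 − 3)/17 = -1/8
  x_1 = -1/8;  a_1 = 2;  x_2 = (x_1 − 2)/17 = -1/8
  x_2 = -1/8;  a_2 = 2;  x_3 = (x_2 − 2)/17 = -1/8
  x_3 = -1/8;  a_3 = 2;  x_4 = (x_3 − 2)/17 = -1/8
  x_4 = -1/8;  a_4 = 2;  x_5 = (x_4 − 2)/17 = -1/8
  x_5 = -1/8;  a_5 = 2;  x_6 = (x_5 − 2)/17 = -1/8
Digits: (3, 2, 2, 2, 2, 2).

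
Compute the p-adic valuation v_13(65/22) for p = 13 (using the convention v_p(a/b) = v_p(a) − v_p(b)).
v_13(65/22) = 1

Factor powers of 13 from the numerator and denominator of the reduced fraction: 65 = 13^1 · 5 and 22 = 13^0 · 22. Apply v_p(a/b) = v_p(a) − v_p(b): v_13(65/22) = 1 − 0 = 1.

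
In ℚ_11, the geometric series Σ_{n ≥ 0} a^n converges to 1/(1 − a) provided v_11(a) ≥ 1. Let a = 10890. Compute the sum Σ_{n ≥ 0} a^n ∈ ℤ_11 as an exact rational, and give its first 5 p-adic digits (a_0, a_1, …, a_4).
Σ a^n = 1/(1 − a) = -1/10889;  first 5 digits = (1, 0, 2, 8, 4)

v_11(a) = 2 ≥ 1, so the series converges in ℤ_11 to 1/(1 − a) = 1/(1 − 10890) = -1/10889. Expand this rational in ℤ_11: compute digits iteratively via d_i = x_i mod 11, x_{i+1} = (x_i − d_i)/11. The first 5 digits are (1, 0, 2, 8, 4).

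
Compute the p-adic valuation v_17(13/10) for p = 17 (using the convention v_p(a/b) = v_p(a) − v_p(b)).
v_17(13/10) = 0

Factor powers of 17 from the numerator and denominator of the reduced fraction: 13 = 17^0 · 13 and 10 = 17^0 · 10. Apply v_p(a/b) = v_p(a) − v_p(b): v_17(13/10) = 0 − 0 = 0.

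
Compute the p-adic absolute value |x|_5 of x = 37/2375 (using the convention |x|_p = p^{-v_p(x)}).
|37/2375|_5 = 125

Step 1 — compute v_5(x) by factoring powers of 5 out of the numerator and denominator: v_5(37/2375) = -3. Step 2 — apply |x|_p = p^{-v_p(x)} = 5^{3} = 125.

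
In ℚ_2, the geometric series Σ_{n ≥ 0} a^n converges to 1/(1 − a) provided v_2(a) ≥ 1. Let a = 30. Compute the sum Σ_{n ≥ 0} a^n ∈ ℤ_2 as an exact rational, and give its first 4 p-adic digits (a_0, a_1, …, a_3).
Σ a^n = 1/(1 − a) = -1/29;  first 4 digits = (1, 1, 0, 1)

v_2(a) = 1 ≥ 1, so the series converges in ℤ_2 to 1/(1 − a) = 1/(1 − 30) = -1/29. Expand this rational in ℤ_2: compute digits iteratively via d_i = x_i mod 2, x_{i+1} = (x_i − d_i)/2. The first 4 digits are (1, 1, 0, 1).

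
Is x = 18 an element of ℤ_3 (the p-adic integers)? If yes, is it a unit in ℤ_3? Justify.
x ∈ ℤ_3 but not a unit; v_3(x) = 2 > 0

ℤ_3 = {x ∈ ℚ_3 : v_3(x) ≥ 0} and ℤ_3^× = {x ∈ ℤ_3 : v_3(x) = 0}. Here v_3(18) = v_3(num) − v_3(den) = 2; compare against these criteria.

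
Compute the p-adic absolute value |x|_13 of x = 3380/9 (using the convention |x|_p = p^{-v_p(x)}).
|3380/9|_13 = 1/169

Step 1 — compute v_13(x) by factoring powers of 13 out of the numerator and denominator: v_13(3380/9) = 2. Step 2 — apply |x|_p = p^{-v_p(x)} = 13^{-2} = 1/169.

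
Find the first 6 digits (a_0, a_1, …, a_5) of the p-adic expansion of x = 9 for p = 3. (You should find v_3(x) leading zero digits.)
(a_0, …, a_5) = (0, 0, 1, 0, 0, 0)

v_3(9) = 2, so a_0 = ... = a_1 = 0. Factor out: x = 3^2 · u with u = 1 a unit in ℤ_3. Expand u iteratively via a_{v+i} = u_i mod 3, u_{i+1} = (u_i − a_{v+i})/3:
  u_0 = 1;  a_2 = 1;  u_1 = (u_0 − 1)/3 = 0
  u_1 = 0;  a_3 = 0;  u_2 = (u_1 − 0)/3 = 0
  u_2 = 0;  a_4 = 0;  u_3 = (u_2 − 0)/3 = 0
  u_3 = 0;  a_5 = 0;  u_4 = (u_3 − 0)/3 = 0
Digits: (0, 0, 1, 0, 0, 0).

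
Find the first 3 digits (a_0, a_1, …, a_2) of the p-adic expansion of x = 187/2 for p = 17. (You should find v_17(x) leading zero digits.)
(a_0, …, a_2) = (0, 14, 8)

v_17(187/2) = 1, so a_0 = ... = a_0 = 0. Factor out: x = 17^1 · u with u = 11/2 a unit in ℤ_17. Expand u iteratively via a_{v+i} = u_i mod 17, u_{i+1} = (u_i − a_{v+i})/17:
  u_0 = 11/2;  a_1 = 14;  u_1 = (u_0 − 14)/17 = -1/2
  u_1 = -1/2;  a_2 = 8;  u_2 = (u_1 − 8)/17 = -1/2
Digits: (0, 14, 8).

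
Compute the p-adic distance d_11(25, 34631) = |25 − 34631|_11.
d_11(25, 34631) = 1/1331

Step 1 — x − y = 25 − 34631 = -34606. Step 2 — v_11(-34606) = 3 (factor: -34606 = −(11^3 · 26); the sign does not affect v_p). Step 3 — |x − y|_11 = 11^{-3} = 1/1331.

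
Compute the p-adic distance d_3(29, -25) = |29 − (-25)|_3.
d_3(29, -25) = 1/27

Step 1 — x − y = 29 − (-25) = 54. Step 2 — v_3(54) = 3 (factor: 54 = (3^3 · 2); the sign does not affect v_p). Step 3 — |x − y|_3 = 3^{-3} = 1/27.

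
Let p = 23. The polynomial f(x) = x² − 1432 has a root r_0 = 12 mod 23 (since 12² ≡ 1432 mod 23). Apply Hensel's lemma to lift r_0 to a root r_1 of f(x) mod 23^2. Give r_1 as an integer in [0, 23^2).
r_1 = 242 (mod 529)

Hensel's recurrence: r_{i+1} = r_i − f(r_i)·(f′(r_i))^{-1} mod 23^{i+2}, with f′(x) = 2x. Iterate:
  r_0 = 12 (mod 23)
  r_1 = 242 (mod 529)
Final: r_1 = 242, and one checks f(r_1) ≡ 0 mod 23^2.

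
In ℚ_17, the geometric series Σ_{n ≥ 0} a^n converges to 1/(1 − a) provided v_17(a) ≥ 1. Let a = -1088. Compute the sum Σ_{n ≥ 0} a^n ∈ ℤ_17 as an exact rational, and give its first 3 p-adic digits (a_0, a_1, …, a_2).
Σ a^n = 1/(1 − a) = 1/1089;  first 3 digits = (1, 4, 12)

v_17(a) = 1 ≥ 1, so the series converges in ℤ_17 to 1/(1 − a) = 1/(1 − (-1088)) = 1/1089. Expand this rational in ℤ_17: compute digits iteratively via d_i = x_i mod 17, x_{i+1} = (x_i − d_i)/17. The first 3 digits are (1, 4, 12).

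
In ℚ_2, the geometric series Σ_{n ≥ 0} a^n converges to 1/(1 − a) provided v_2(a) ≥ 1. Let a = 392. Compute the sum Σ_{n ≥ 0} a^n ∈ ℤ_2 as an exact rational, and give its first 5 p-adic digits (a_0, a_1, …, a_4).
Σ a^n = 1/(1 − a) = -1/391;  first 5 digits = (1, 0, 0, 1, 0)

v_2(a) = 3 ≥ 1, so the series converges in ℤ_2 to 1/(1 − a) = 1/(1 − 392) = -1/391. Expand this rational in ℤ_2: compute digits iteratively via d_i = x_i mod 2, x_{i+1} = (x_i − d_i)/2. The first 5 digits are (1, 0, 0, 1, 0).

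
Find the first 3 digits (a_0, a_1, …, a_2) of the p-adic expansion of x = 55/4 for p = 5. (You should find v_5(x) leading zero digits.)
(a_0, …, a_2) = (0, 4, 1)

v_5(55/4) = 1, so a_0 = ... = a_0 = 0. Factor out: x = 5^1 · u with u = 11/4 a unit in ℤ_5. Expand u iteratively via a_{v+i} = u_i mod 5, u_{i+1} = (u_i − a_{v+i})/5:
  u_0 = 11/4;  a_1 = 4;  u_1 = (u_0 − 4)/5 = -1/4
  u_1 = -1/4;  a_2 = 1;  u_2 = (u_1 − 1)/5 = -1/4
Digits: (0, 4, 1).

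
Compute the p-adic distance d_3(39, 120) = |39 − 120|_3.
d_3(39, 120) = 1/81

Step 1 — x − y = 39 − 120 = -81. Step 2 — v_3(-81) = 4 (factor: -81 = −(3^4 · 1); the sign does not affect v_p). Step 3 — |x − y|_3 = 3^{-4} = 1/81.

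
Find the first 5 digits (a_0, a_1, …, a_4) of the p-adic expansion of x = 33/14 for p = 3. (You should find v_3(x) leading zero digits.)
(a_0, …, a_4) = (0, 1, 1, 2, 2)

v_3(33/14) = 1, so a_0 = ... = a_0 = 0. Factor out: x = 3^1 · u with u = 11/14 a unit in ℤ_3. Expand u iteratively via a_{v+i} = u_i mod 3, u_{i+1} = (u_i − a_{v+i})/3:
  u_0 = 11/14;  a_1 = 1;  u_1 = (u_0 − 1)/3 = -1/14
  u_1 = -1/14;  a_2 = 1;  u_2 = (u_1 − 1)/3 = -5/14
  u_2 = -5/14;  a_3 = 2;  u_3 = (u_2 − 2)/3 = -11/14
  u_3 = -11/14;  a_4 = 2;  u_4 = (u_3 − 2)/3 = -13/14
Digits: (0, 1, 1, 2, 2).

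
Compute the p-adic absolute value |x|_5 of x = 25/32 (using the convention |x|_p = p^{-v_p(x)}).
|25/32|_5 = 1/25

Step 1 — compute v_5(x) by factoring powers of 5 out of the numerator and denominator: v_5(25/32) = 2. Step 2 — apply |x|_p = p^{-v_p(x)} = 5^{-2} = 1/25.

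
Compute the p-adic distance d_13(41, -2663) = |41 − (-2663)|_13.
d_13(41, -2663) = 1/169

Step 1 — x − y = 41 − (-2663) = 2704. Step 2 — v_13(2704) = 2 (factor: 2704 = (13^2 · 16); the sign does not affect v_p). Step 3 — |x − y|_13 = 13^{-2} = 1/169.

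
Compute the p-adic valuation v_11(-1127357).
v_11(-1127357) = 5

v_11(n) is the largest exponent k such that 11^k divides n. Factor out: -1127357 = -11^5 · 7. (Sign doesn't affect v_p.) So v_11(-1127357) = 5.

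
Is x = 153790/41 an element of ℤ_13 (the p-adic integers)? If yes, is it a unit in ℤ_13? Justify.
x ∈ ℤ_13 but not a unit; v_13(x) = 3 > 0

ℤ_13 = {x ∈ ℚ_13 : v_13(x) ≥ 0} and ℤ_13^× = {x ∈ ℤ_13 : v_13(x) = 0}. Here v_13(153790/41) = v_13(num) − v_13(den) = 3; compare against these criteria.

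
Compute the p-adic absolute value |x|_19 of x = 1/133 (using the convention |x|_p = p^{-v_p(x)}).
|1/133|_19 = 19

Step 1 — compute v_19(x) by factoring powers of 19 out of the numerator and denominator: v_19(1/133) = -1. Step 2 — apply |x|_p = p^{-v_p(x)} = 19^{1} = 19.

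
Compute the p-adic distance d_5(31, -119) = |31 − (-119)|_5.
d_5(31, -119) = 1/25

Step 1 — x − y = 31 − (-119) = 150. Step 2 — v_5(150) = 2 (factor: 150 = (5^2 · 6); the sign does not affect v_p). Step 3 — |x − y|_5 = 5^{-2} = 1/25.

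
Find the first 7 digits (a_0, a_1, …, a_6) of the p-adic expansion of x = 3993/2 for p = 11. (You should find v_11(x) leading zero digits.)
(a_0, …, a_6) = (0, 0, 0, 7, 5, 5, 5)

v_11(3993/2) = 3, so a_0 = ... = a_2 = 0. Factor out: x = 11^3 · u with u = 3/2 a unit in ℤ_11. Expand u iteratively via a_{v+i} = u_i mod 11, u_{i+1} = (u_i − a_{v+i})/11:
  u_0 = 3/2;  a_3 = 7;  u_1 = (u_0 − 7)/11 = -1/2
  u_1 = -1/2;  a_4 = 5;  u_2 = (u_1 − 5)/11 = -1/2
  u_2 = -1/2;  a_5 = 5;  u_3 = (u_2 − 5)/11 = -1/2
  u_3 = -1/2;  a_6 = 5;  u_4 = (u_3 − 5)/11 = -1/2
Digits: (0, 0, 0, 7, 5, 5, 5).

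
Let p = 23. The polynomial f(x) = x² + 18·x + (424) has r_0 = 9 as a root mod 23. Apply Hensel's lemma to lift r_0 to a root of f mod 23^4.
r_3 = 137986 (mod 279841)

Hensel: r_{i+1} = r_i − f(r_i)·(f′(r_i))^{-1} mod 23^{i+2}, f′(x) = 2x + 18. Iterate:
  r_0 = 9 (mod 23)
  r_1 = 446 (mod 529)
  r_2 = 4149 (mod 12167)
  r_3 = 137986 (mod 279841)
Final: r = 137986 satisfies f(r) ≡ 0 mod 23^4.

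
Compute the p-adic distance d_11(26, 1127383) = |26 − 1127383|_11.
d_11(26, 1127383) = 1/161051

Step 1 — x − y = 26 − 1127383 = -1127357. Step 2 — v_11(-1127357) = 5 (factor: -1127357 = −(11^5 · 7); the sign does not affect v_p). Step 3 — |x − y|_11 = 11^{-5} = 1/161051.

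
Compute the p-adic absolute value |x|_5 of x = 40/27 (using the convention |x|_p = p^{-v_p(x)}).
|40/27|_5 = 1/5

Step 1 — compute v_5(x) by factoring powers of 5 out of the numerator and denominator: v_5(40/27) = 1. Step 2 — apply |x|_p = p^{-v_p(x)} = 5^{-1} = 1/5.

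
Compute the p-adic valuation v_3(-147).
v_3(-147) = 1

v_3(n) is the largest exponent k such that 3^k divides n. Factor out: -147 = -3^1 · 49. (Sign doesn't affect v_p.) So v_3(-147) = 1.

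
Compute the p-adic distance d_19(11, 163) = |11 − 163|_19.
d_19(11, 163) = 1/19

Step 1 — x − y = 11 − 163 = -152. Step 2 — v_19(-152) = 1 (factor: -152 = −(19^1 · 8); the sign does not affect v_p). Step 3 — |x − y|_19 = 19^{-1} = 1/19.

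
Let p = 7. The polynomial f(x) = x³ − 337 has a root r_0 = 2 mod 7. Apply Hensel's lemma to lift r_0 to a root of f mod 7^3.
r_2 = 205 (mod 343)

Hensel: r_{i+1} = r_i − f(r_i)/f′(r_i) mod 7^{i+2}, where f′(x) = 3x². Iterate:
  r_0 = 2 (mod 7)
  r_1 = 9 (mod 49)
  r_2 = 205 (mod 343)
Final: r = 205 with f(r) ≡ 0 mod 7^3.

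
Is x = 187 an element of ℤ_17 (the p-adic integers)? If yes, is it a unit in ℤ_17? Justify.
x ∈ ℤ_17 but not a unit; v_17(x) = 1 > 0

ℤ_17 = {x ∈ ℚ_17 : v_17(x) ≥ 0} and ℤ_17^× = {x ∈ ℤ_17 : v_17(x) = 0}. Here v_17(187) = v_17(num) − v_17(den) = 1; compare against these criteria.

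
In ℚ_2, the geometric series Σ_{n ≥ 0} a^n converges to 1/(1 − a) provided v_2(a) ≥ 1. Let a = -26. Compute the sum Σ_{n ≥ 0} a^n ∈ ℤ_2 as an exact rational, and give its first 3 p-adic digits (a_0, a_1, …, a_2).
Σ a^n = 1/(1 − a) = 1/27;  first 3 digits = (1, 1, 0)

v_2(a) = 1 ≥ 1, so the series converges in ℤ_2 to 1/(1 − a) = 1/(1 − (-26)) = 1/27. Expand this rational in ℤ_2: compute digits iteratively via d_i = x_i mod 2, x_{i+1} = (x_i − d_i)/2. The first 3 digits are (1, 1, 0).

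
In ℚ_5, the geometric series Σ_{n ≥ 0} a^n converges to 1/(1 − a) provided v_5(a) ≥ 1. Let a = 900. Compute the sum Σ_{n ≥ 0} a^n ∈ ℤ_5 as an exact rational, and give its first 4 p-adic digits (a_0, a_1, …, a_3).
Σ a^n = 1/(1 − a) = -1/899;  first 4 digits = (1, 0, 1, 2)

v_5(a) = 2 ≥ 1, so the series converges in ℤ_5 to 1/(1 − a) = 1/(1 − 900) = -1/899. Expand this rational in ℤ_5: compute digits iteratively via d_i = x_i mod 5, x_{i+1} = (x_i − d_i)/5. The first 4 digits are (1, 0, 1, 2).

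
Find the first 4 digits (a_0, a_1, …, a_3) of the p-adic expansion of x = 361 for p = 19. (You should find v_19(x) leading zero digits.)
(a_0, …, a_3) = (0, 0, 1, 0)

v_19(361) = 2, so a_0 = ... = a_1 = 0. Factor out: x = 19^2 · u with u = 1 a unit in ℤ_19. Expand u iteratively via a_{v+i} = u_i mod 19, u_{i+1} = (u_i − a_{v+i})/19:
  u_0 = 1;  a_2 = 1;  u_1 = (u_0 − 1)/19 = 0
  u_1 = 0;  a_3 = 0;  u_2 = (u_1 − 0)/19 = 0
Digits: (0, 0, 1, 0).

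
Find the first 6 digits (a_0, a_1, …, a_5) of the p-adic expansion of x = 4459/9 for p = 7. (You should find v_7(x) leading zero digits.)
(a_0, …, a_5) = (0, 0, 0, 3, 6, 3)

v_7(4459/9) = 3, so a_0 = ... = a_2 = 0. Factor out: x = 7^3 · u with u = 13/9 a unit in ℤ_7. Expand u iteratively via a_{v+i} = u_i mod 7, u_{i+1} = (u_i − a_{v+i})/7:
  u_0 = 13/9;  a_3 = 3;  u_1 = (u_0 − 3)/7 = -2/9
  u_1 = -2/9;  a_4 = 6;  u_2 = (u_1 − 6)/7 = -8/9
  u_2 = -8/9;  a_5 = 3;  u_3 = (u_2 − 3)/7 = -5/9
Digits: (0, 0, 0, 3, 6, 3).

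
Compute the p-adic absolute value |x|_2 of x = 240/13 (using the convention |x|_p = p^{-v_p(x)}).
|240/13|_2 = 1/16

Step 1 — compute v_2(x) by factoring powers of 2 out of the numerator and denominator: v_2(240/13) = 4. Step 2 — apply |x|_p = p^{-v_p(x)} = 2^{-4} = 1/16.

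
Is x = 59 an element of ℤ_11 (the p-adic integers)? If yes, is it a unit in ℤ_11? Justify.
x ∈ ℤ_11^× (unit); v_11(x) = 0

ℤ_11 = {x ∈ ℚ_11 : v_11(x) ≥ 0} and ℤ_11^× = {x ∈ ℤ_11 : v_11(x) = 0}. Here v_11(59) = v_11(num) − v_11(den) = 0; compare against these criteria.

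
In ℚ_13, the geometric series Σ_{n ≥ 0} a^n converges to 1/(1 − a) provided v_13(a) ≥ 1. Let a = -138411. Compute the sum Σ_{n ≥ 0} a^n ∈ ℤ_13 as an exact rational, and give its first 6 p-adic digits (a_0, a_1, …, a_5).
Σ a^n = 1/(1 − a) = 1/138412;  first 6 digits = (1, 0, 0, 2, 8, 12)

v_13(a) = 3 ≥ 1, so the series converges in ℤ_13 to 1/(1 − a) = 1/(1 − (-138411)) = 1/138412. Expand this rational in ℤ_13: compute digits iteratively via d_i = x_i mod 13, x_{i+1} = (x_i − d_i)/13. The first 6 digits are (1, 0, 0, 2, 8, 12).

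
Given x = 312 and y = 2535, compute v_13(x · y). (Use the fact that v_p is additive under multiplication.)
v_13(790920) = 3

v_p(x) = 1 (factor: 312 = 13^1 · 24); v_p(y) = 2 (factor: 2535 = 13^2 · 15). Additivity: v_p(xy) = v_p(x) + v_p(y) = 1 + 2 = 3. (Direct check: xy = 790920 = 13^3 · (360).)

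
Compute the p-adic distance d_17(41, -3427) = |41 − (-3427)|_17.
d_17(41, -3427) = 1/289

Step 1 — x − y = 41 − (-3427) = 3468. Step 2 — v_17(3468) = 2 (factor: 3468 = (17^2 · 12); the sign does not affect v_p). Step 3 — |x − y|_17 = 17^{-2} = 1/289.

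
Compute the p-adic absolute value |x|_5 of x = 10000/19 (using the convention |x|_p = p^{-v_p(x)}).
|10000/19|_5 = 1/625

Step 1 — compute v_5(x) by factoring powers of 5 out of the numerator and denominator: v_5(10000/19) = 4. Step 2 — apply |x|_p = p^{-v_p(x)} = 5^{-4} = 1/625.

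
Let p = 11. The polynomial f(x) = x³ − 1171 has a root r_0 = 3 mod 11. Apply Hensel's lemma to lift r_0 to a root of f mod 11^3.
r_2 = 498 (mod 1331)

Hensel: r_{i+1} = r_i − f(r_i)/f′(r_i) mod 11^{i+2}, where f′(x) = 3x². Iterate:
  r_0 = 3 (mod 11)
  r_1 = 14 (mod 121)
  r_2 = 498 (mod 1331)
Final: r = 498 with f(r) ≡ 0 mod 11^3.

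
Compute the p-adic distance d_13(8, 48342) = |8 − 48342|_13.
d_13(8, 48342) = 1/2197

Step 1 — x − y = 8 − 48342 = -48334. Step 2 — v_13(-48334) = 3 (factor: -48334 = −(13^3 · 22); the sign does not affect v_p). Step 3 — |x − y|_13 = 13^{-3} = 1/2197.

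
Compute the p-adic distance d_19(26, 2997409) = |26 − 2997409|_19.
d_19(26, 2997409) = 1/130321

Step 1 — x − y = 26 − 2997409 = -2997383. Step 2 — v_19(-2997383) = 4 (factor: -2997383 = −(19^4 · 23); the sign does not affect v_p). Step 3 — |x − y|_19 = 19^{-4} = 1/130321.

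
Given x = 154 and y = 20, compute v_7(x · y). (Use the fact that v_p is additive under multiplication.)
v_7(3080) = 1

v_p(x) = 1 (factor: 154 = 7^1 · 22); v_p(y) = 0 (factor: 20 = 7^0 · 20). Additivity: v_p(xy) = v_p(x) + v_p(y) = 1 + 0 = 1. (Direct check: xy = 3080 = 7^1 · (440).)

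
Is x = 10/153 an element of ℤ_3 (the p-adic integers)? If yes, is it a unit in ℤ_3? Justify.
x ∉ ℤ_3 (v_3(x) = -2 < 0)

ℤ_3 = {x ∈ ℚ_3 : v_3(x) ≥ 0} and ℤ_3^× = {x ∈ ℤ_3 : v_3(x) = 0}. Here v_3(10/153) = v_3(num) − v_3(den) = -2; compare against these criteria.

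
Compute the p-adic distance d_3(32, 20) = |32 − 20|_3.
d_3(32, 20) = 1/3

Step 1 — x − y = 32 − 20 = 12. Step 2 — v_3(12) = 1 (factor: 12 = (3^1 · 4); the sign does not affect v_p). Step 3 — |x − y|_3 = 3^{-1} = 1/3.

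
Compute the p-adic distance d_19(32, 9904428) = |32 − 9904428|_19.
d_19(32, 9904428) = 1/2476099

Step 1 — x − y = 32 − 9904428 = -9904396. Step 2 — v_19(-9904396) = 5 (factor: -9904396 = −(19^5 · 4); the sign does not affect v_p). Step 3 — |x − y|_19 = 19^{-5} = 1/2476099.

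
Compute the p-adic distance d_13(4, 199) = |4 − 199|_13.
d_13(4, 199) = 1/13

Step 1 — x − y = 4 − 199 = -195. Step 2 — v_13(-195) = 1 (factor: -195 = −(13^1 · 15); the sign does not affect v_p). Step 3 — |x − y|_13 = 13^{-1} = 1/13.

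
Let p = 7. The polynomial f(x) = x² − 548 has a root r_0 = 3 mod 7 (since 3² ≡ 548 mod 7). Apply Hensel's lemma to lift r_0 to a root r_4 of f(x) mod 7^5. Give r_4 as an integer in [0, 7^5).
r_4 = 7696 (mod 16807)

Hensel's recurrence: r_{i+1} = r_i − f(r_i)·(f′(r_i))^{-1} mod 7^{i+2}, with f′(x) = 2x. Iterate:
  r_0 = 3 (mod 7)
  r_1 = 3 (mod 49)
  r_2 = 150 (mod 343)
  r_3 = 493 (mod 2401)
  r_4 = 7696 (mod 16807)
Final: r_4 = 7696, and one checks f(r_4) ≡ 0 mod 7^5.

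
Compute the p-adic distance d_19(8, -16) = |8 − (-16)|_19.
d_19(8, -16) = 1

Step 1 — x − y = 8 − (-16) = 24. Step 2 — v_19(24) = 0 (factor: 24 = (19^0 · 24); the sign does not affect v_p). Step 3 — |x − y|_19 = 19^{0} = 1.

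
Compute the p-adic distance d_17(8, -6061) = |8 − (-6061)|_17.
d_17(8, -6061) = 1/289

Step 1 — x − y = 8 − (-6061) = 6069. Step 2 — v_17(6069) = 2 (factor: 6069 = (17^2 · 21); the sign does not affect v_p). Step 3 — |x − y|_17 = 17^{-2} = 1/289.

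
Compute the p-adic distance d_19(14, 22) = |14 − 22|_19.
d_19(14, 22) = 1

Step 1 — x − y = 14 − 22 = -8. Step 2 — v_19(-8) = 0 (factor: -8 = −(19^0 · 8); the sign does not affect v_p). Step 3 — |x − y|_19 = 19^{0} = 1.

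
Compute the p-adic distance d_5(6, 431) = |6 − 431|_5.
d_5(6, 431) = 1/25

Step 1 — x − y = 6 − 431 = -425. Step 2 — v_5(-425) = 2 (factor: -425 = −(5^2 · 17); the sign does not affect v_p). Step 3 — |x − y|_5 = 5^{-2} = 1/25.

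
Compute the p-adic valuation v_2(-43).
v_2(-43) = 0

v_2(n) is the largest exponent k such that 2^k divides n. Factor out: -43 = -2^0 · 43. (Sign doesn't affect v_p.) So v_2(-43) = 0.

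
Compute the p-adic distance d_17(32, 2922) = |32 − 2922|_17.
d_17(32, 2922) = 1/289

Step 1 — x − y = 32 − 2922 = -2890. Step 2 — v_17(-2890) = 2 (factor: -2890 = −(17^2 · 10); the sign does not affect v_p). Step 3 — |x − y|_17 = 17^{-2} = 1/289.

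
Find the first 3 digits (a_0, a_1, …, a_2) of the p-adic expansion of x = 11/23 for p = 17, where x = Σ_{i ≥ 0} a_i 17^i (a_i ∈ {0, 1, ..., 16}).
(a_0, …, a_2) = (16, 5, 10)

v_17(11/23) = 0 (numerator and denominator both coprime to 17), so x ∈ ℤ_17^×. Compute digits iteratively via a_i = x_i mod 17, x_{i+1} = (x_i − a_i)/17, with x_0 = x:
  x_0 = 11/23;  a_0 = 16;  x_1 = (x_0 − 16)/17 = -21/23
  x_1 = -21/23;  a_1 = 5;  x_2 = (x_1 − 5)/17 = -8/23
  x_2 = -8/23;  a_2 = 10;  x_3 = (x_2 − 10)/17 = -14/23
Digits: (16, 5, 10).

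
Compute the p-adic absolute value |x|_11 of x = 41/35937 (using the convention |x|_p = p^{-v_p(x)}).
|41/35937|_11 = 1331

Step 1 — compute v_11(x) by factoring powers of 11 out of the numerator and denominator: v_11(41/35937) = -3. Step 2 — apply |x|_p = p^{-v_p(x)} = 11^{3} = 1331.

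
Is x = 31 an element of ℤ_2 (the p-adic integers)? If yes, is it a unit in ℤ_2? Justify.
x ∈ ℤ_2^× (unit); v_2(x) = 0

ℤ_2 = {x ∈ ℚ_2 : v_2(x) ≥ 0} and ℤ_2^× = {x ∈ ℤ_2 : v_2(x) = 0}. Here v_2(31) = v_2(num) − v_2(den) = 0; compare against these criteria.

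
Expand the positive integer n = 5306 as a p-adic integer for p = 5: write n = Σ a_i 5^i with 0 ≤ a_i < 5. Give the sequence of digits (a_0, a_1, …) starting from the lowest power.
(a_0, a_1, …) = (1, 1, 2, 2, 3, 1)

Repeated division by 5 gives the digits low-to-high: 5306 = 1 + 1·5^1 + 2·5^2 + 2·5^3 + 3·5^4 + 1·5^5. Digit sequence: (1, 1, 2, 2, 3, 1).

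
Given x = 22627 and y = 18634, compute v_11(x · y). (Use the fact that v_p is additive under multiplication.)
v_11(421631518) = 6

v_p(x) = 3 (factor: 22627 = 11^3 · 17); v_p(y) = 3 (factor: 18634 = 11^3 · 14). Additivity: v_p(xy) = v_p(x) + v_p(y) = 3 + 3 = 6. (Direct check: xy = 421631518 = 11^6 · (238).)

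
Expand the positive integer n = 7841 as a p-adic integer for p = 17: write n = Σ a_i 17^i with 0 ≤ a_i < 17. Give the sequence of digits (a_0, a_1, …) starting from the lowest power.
(a_0, a_1, …) = (4, 2, 10, 1)

Repeated division by 17 gives the digits low-to-high: 7841 = 4 + 2·17^1 + 10·17^2 + 1·17^3. Digit sequence: (4, 2, 10, 1).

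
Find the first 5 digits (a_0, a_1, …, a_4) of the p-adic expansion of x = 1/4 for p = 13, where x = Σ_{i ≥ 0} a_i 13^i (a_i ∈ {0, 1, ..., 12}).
(a_0, …, a_4) = (10, 9, 9, 9, 9)

v_13(1/4) = 0 (numerator and denominator both coprime to 13), so x ∈ ℤ_13^×. Compute digits iteratively via a_i = x_i mod 13, x_{i+1} = (x_i − a_i)/13, with x_0 = x:
  x_0 = 1/4;  a_0 = 10;  x_1 = (x_0 − 10)/13 = -3/4
  x_1 = -3/4;  a_1 = 9;  x_2 = (x_1 − 9)/13 = -3/4
  x_2 = -3/4;  a_2 = 9;  x_3 = (x_2 − 9)/13 = -3/4
  x_3 = -3/4;  a_3 = 9;  x_4 = (x_3 − 9)/13 = -3/4
  x_4 = -3/4;  a_4 = 9;  x_5 = (x_4 − 9)/13 = -3/4
Digits: (10, 9, 9, 9, 9).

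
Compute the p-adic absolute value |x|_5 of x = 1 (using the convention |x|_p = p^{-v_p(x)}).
|1|_5 = 1

Step 1 — compute v_5(x) by factoring powers of 5 out of the numerator and denominator: v_5(1) = 0. Step 2 — apply |x|_p = p^{-v_p(x)} = 5^{0} = 1.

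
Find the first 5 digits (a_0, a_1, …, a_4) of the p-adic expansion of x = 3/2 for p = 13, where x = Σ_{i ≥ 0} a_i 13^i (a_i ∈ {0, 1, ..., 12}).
(a_0, …, a_4) = (8, 6, 6, 6, 6)

v_13(3/2) = 0 (numerator and denominator both coprime to 13), so x ∈ ℤ_13^×. Compute digits iteratively via a_i = x_i mod 13, x_{i+1} = (x_i − a_i)/13, with x_0 = x:
  x_0 = 3/2;  a_0 = 8;  x_1 = (x_0 − 8)/13 = -1/2
  x_1 = -1/2;  a_1 = 6;  x_2 = (x_1 − 6)/13 = -1/2
  x_2 = -1/2;  a_2 = 6;  x_3 = (x_2 − 6)/13 = -1/2
  x_3 = -1/2;  a_3 = 6;  x_4 = (x_3 − 6)/13 = -1/2
  x_4 = -1/2;  a_4 = 6;  x_5 = (x_4 − 6)/13 = -1/2
Digits: (8, 6, 6, 6, 6).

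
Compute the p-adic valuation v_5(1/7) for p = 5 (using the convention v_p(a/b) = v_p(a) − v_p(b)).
v_5(1/7) = 0

Factor powers of 5 from the numerator and denominator of the reduced fraction: 1 = 5^0 · 1 and 7 = 5^0 · 7. Apply v_p(a/b) = v_p(a) − v_p(b): v_5(1/7) = 0 − 0 = 0.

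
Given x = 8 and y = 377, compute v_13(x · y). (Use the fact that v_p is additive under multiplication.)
v_13(3016) = 1

v_p(x) = 0 (factor: 8 = 13^0 · 8); v_p(y) = 1 (factor: 377 = 13^1 · 29). Additivity: v_p(xy) = v_p(x) + v_p(y) = 0 + 1 = 1. (Direct check: xy = 3016 = 13^1 · (232).)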